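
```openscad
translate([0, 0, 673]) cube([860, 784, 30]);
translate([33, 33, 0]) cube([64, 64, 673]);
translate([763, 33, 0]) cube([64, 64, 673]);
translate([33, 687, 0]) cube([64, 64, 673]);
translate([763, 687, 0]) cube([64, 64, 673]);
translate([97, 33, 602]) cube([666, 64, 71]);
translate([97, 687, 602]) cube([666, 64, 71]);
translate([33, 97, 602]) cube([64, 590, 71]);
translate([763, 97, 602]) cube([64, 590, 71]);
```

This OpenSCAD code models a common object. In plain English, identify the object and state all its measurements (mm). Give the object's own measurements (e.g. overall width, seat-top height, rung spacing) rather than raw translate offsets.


A table: top 860 mm (x) × 784 mm (y), 30 mm thick, upper face at z = 703 mm, on four 64×64 mm square legs, each inset 33 mm from the nearest pair of top edges from z = 0 to the bottom of the top. Four apron rails, 64 mm thick and 71 mm tall, run between adjacent legs with their top edges flush with the underside of the top and their outer faces flush with the legs' outer faces.


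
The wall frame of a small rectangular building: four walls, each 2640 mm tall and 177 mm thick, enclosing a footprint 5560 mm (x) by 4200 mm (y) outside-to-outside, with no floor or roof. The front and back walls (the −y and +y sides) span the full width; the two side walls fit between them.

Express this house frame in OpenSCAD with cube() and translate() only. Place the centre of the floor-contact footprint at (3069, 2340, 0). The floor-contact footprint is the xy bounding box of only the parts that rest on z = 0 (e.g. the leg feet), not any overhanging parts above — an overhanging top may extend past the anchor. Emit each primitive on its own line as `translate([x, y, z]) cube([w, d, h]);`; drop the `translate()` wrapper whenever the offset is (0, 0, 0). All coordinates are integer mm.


translate([289, 240, 0]) cube([5560, 177, 2640]);
translate([289, 4263, 0]) cube([5560, 177, 2640]);
translate([289, 417, 0]) cube([177, 3846, 2640]);
translate([5672, 417, 0]) cube([177, 3846, 2640]);


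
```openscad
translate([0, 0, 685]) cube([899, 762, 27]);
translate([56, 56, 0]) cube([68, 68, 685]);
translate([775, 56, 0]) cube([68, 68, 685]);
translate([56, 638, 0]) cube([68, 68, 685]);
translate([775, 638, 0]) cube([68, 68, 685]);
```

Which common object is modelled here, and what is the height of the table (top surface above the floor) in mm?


A table. The table height is 712 mm.

A 899×762×27 slab sits at z = 685 on four 68 mm square posts — a table. The top surface is at 685 + 27 = 712 mm.


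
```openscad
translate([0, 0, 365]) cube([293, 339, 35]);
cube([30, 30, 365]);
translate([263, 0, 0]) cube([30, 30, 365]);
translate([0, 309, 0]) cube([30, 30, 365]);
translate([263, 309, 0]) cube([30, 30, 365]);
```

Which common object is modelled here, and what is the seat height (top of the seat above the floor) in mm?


A stool. The seat height is 400 mm.

A 293×339×35 slab at z = 365 on four corner posts — a stool. The seat top is 365 + 35 = 400 mm.


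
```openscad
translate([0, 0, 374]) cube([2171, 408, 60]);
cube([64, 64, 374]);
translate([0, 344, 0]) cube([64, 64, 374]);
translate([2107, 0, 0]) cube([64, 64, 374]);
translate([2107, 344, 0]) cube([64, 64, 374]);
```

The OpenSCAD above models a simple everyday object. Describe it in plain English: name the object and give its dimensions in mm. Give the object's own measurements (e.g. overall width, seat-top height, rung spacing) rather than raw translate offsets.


A bench: a 2171×408 mm seat slab, 60 mm thick, top at z = 434 mm, on four 64×64 mm square legs flush with the seat corners and standing on z = 0.


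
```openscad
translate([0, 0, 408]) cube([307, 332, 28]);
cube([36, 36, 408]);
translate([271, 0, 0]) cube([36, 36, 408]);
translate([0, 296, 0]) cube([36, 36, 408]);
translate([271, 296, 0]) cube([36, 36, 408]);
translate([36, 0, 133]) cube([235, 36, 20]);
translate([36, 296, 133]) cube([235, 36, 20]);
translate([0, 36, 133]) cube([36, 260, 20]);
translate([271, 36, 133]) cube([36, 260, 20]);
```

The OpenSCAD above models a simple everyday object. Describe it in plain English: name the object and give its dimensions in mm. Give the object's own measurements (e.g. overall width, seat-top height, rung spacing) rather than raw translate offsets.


A simple wooden stool: a rectangular seat 307 mm (x) by 332 mm (y), 28 mm thick, top face at z = 436 mm, on four square legs, each 36×36 mm in cross-section. The legs rest on z = 0, each flush with a corner of the seat. Four stretchers, 36 mm wide and 20 mm tall, connect adjacent legs with their undersides at z = 133 mm, each running between the inner faces of the legs it joins and aligned with the legs' outer faces on the other axis.


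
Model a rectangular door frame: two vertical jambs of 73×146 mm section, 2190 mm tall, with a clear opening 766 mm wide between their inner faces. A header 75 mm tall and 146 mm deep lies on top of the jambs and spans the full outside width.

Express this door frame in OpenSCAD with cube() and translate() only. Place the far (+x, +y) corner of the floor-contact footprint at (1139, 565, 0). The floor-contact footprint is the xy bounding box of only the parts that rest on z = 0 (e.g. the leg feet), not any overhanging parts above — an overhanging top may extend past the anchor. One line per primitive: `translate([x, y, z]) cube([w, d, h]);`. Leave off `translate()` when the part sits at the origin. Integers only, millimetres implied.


translate([227, 419, 0]) cube([73, 146, 2190]);
translate([1066, 419, 0]) cube([73, 146, 2190]);
translate([227, 419, 2190]) cube([912, 146, 75]);


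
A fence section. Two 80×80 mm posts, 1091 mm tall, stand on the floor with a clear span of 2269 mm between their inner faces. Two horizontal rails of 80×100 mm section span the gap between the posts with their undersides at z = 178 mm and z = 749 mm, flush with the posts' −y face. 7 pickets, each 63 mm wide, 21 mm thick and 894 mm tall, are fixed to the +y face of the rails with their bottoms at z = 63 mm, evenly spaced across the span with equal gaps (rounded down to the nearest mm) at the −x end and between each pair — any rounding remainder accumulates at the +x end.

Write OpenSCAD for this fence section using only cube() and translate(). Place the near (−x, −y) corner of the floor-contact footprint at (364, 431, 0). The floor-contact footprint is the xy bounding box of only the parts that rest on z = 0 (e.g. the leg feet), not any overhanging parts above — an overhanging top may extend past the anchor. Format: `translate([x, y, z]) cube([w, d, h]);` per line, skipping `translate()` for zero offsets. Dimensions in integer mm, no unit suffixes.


translate([364, 431, 0]) cube([80, 80, 1091]);
translate([2713, 431, 0]) cube([80, 80, 1091]);
translate([444, 431, 178]) cube([2269, 80, 100]);
translate([444, 431, 749]) cube([2269, 80, 100]);
translate([672, 511, 63]) cube([63, 21, 894]);
translate([963, 511, 63]) cube([63, 21, 894]);
translate([1254, 511, 63]) cube([63, 21, 894]);
translate([1545, 511, 63]) cube([63, 21, 894]);
translate([1836, 511, 63]) cube([63, 21, 894]);
translate([2127, 511, 63]) cube([63, 21, 894]);
translate([2418, 511, 63]) cube([63, 21, 894]);


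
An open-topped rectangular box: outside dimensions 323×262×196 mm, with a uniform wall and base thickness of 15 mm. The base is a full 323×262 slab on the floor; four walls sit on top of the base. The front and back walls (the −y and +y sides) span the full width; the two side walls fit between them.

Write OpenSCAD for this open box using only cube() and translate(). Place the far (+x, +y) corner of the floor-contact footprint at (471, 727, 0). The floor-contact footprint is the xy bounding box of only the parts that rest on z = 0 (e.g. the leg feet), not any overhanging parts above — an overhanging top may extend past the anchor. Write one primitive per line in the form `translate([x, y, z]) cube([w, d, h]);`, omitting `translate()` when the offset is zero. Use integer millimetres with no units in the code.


translate([148, 465, 0]) cube([323, 262, 15]);
translate([148, 465, 15]) cube([323, 15, 181]);
translate([148, 712, 15]) cube([323, 15, 181]);
translate([148, 480, 15]) cube([15, 232, 181]);
translate([456, 480, 15]) cube([15, 232, 181]);


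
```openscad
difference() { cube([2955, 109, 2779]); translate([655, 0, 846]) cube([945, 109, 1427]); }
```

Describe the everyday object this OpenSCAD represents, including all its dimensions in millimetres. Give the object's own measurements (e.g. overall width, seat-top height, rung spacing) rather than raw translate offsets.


A wall 2955 mm long (x), 109 mm thick (y), 2779 mm tall, with a rectangular window opening cut through it. The opening is 945 mm wide and 1427 mm tall; its sill is at z = 846 mm and its near (−x) edge is 655 mm from the wall's −x end. The opening passes through the full wall thickness.


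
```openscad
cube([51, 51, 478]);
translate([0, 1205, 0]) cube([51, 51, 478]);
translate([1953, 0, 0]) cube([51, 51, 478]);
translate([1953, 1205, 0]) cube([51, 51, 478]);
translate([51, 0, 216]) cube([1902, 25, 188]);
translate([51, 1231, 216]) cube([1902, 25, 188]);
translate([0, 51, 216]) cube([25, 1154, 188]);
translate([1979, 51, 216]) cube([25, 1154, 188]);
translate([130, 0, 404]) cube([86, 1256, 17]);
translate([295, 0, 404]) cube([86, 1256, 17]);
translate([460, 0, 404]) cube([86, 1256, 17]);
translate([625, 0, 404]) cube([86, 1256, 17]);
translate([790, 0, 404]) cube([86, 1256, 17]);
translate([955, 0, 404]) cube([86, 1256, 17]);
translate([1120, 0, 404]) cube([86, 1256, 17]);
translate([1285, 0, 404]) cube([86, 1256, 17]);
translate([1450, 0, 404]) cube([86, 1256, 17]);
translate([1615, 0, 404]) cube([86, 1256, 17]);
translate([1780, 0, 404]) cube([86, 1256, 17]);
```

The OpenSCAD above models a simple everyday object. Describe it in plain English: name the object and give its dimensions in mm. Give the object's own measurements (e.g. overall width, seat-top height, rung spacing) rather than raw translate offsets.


A bed frame 2004 mm long (x) by 1256 mm wide (y). Four 51×51 mm corner posts, 478 mm tall, at the corners of the footprint. Four rails of 25 mm thickness and 188 mm height run between adjacent posts with their undersides at z = 216 mm, their outer faces flush with the outside of the frame (the two x-running rails run between the posts' inner faces; the two y-running rails run between the posts' inner faces). 11 slats, each 86 mm wide (x) and 17 mm thick, lie across the top of the two x-running rails, running the full 1256 mm width of the frame in y; along x they sit between the end posts with a 79 mm gap after the −x posts and between neighbouring slats, leaving 87 mm before the +x posts.


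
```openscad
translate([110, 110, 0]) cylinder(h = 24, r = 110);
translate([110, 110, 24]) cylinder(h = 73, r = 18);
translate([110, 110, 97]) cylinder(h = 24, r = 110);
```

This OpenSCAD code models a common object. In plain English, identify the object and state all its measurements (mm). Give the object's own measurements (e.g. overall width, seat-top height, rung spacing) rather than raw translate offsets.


A spool: two coaxial disc flanges of radius 110 mm and thickness 24 mm, joined by a core cylinder of radius 18 mm and height 73 mm. The lower flange rests on z = 0 and the three cylinders share a vertical axis.


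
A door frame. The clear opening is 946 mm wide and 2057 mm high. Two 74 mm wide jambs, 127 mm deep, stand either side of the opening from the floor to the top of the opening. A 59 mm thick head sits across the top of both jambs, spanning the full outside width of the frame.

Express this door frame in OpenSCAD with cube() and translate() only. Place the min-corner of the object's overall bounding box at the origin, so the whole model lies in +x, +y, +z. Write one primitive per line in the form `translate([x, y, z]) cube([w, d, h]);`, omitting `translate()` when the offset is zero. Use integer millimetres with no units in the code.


cube([74, 127, 2057]);
translate([1020, 0, 0]) cube([74, 127, 2057]);
translate([0, 0, 2057]) cube([1094, 127, 59]);


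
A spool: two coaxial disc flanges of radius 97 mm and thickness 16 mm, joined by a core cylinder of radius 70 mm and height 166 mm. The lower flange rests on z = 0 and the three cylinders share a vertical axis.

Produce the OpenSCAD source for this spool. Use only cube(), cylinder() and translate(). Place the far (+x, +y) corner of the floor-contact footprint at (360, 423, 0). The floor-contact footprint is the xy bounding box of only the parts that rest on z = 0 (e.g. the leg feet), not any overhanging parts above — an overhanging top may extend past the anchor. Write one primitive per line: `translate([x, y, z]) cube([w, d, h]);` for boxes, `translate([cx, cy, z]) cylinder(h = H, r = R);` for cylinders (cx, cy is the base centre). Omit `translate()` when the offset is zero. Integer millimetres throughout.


translate([263, 326, 0]) cylinder(h = 16, r = 97);
translate([263, 326, 16]) cylinder(h = 166, r = 70);
translate([263, 326, 182]) cylinder(h = 16, r = 97);


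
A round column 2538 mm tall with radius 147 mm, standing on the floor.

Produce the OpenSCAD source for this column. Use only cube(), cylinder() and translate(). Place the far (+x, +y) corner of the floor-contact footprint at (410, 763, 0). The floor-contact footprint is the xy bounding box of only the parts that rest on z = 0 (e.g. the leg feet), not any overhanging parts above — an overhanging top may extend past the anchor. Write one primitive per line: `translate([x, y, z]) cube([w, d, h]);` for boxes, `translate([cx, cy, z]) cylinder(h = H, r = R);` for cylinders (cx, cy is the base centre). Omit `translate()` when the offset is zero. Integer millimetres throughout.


translate([263, 616, 0]) cylinder(h = 2538, r = 147);


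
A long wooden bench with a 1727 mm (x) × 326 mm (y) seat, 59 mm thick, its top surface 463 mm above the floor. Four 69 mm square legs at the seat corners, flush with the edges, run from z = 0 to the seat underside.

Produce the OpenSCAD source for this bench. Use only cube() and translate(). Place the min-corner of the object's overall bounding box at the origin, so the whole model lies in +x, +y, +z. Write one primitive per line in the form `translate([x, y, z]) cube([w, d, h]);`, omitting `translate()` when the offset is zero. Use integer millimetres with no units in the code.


translate([0, 0, 404]) cube([1727, 326, 59]);
cube([69, 69, 404]);
translate([0, 257, 0]) cube([69, 69, 404]);
translate([1658, 0, 0]) cube([69, 69, 404]);
translate([1658, 257, 0]) cube([69, 69, 404]);


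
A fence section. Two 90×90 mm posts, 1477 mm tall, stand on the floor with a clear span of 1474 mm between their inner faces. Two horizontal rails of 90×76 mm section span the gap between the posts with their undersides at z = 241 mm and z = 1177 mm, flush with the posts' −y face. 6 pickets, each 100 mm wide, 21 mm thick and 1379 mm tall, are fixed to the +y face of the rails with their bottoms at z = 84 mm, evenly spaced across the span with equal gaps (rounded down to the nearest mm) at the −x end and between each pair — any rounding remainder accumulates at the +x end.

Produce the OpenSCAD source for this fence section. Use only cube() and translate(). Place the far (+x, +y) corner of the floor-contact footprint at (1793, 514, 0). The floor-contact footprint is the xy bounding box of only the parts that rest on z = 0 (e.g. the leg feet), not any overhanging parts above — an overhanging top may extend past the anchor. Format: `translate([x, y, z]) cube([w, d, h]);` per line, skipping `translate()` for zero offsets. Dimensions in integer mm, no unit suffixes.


translate([139, 424, 0]) cube([90, 90, 1477]);
translate([1703, 424, 0]) cube([90, 90, 1477]);
translate([229, 424, 241]) cube([1474, 90, 76]);
translate([229, 424, 1177]) cube([1474, 90, 76]);
translate([353, 514, 84]) cube([100, 21, 1379]);
translate([577, 514, 84]) cube([100, 21, 1379]);
translate([801, 514, 84]) cube([100, 21, 1379]);
translate([1025, 514, 84]) cube([100, 21, 1379]);
translate([1249, 514, 84]) cube([100, 21, 1379]);
translate([1473, 514, 84]) cube([100, 21, 1379]);


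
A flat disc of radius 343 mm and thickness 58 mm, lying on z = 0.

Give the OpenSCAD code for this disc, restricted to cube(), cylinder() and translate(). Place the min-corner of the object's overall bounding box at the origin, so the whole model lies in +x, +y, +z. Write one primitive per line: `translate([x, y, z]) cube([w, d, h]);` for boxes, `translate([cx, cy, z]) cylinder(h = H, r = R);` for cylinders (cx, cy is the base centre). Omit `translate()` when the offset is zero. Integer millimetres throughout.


translate([343, 343, 0]) cylinder(h = 58, r = 343);


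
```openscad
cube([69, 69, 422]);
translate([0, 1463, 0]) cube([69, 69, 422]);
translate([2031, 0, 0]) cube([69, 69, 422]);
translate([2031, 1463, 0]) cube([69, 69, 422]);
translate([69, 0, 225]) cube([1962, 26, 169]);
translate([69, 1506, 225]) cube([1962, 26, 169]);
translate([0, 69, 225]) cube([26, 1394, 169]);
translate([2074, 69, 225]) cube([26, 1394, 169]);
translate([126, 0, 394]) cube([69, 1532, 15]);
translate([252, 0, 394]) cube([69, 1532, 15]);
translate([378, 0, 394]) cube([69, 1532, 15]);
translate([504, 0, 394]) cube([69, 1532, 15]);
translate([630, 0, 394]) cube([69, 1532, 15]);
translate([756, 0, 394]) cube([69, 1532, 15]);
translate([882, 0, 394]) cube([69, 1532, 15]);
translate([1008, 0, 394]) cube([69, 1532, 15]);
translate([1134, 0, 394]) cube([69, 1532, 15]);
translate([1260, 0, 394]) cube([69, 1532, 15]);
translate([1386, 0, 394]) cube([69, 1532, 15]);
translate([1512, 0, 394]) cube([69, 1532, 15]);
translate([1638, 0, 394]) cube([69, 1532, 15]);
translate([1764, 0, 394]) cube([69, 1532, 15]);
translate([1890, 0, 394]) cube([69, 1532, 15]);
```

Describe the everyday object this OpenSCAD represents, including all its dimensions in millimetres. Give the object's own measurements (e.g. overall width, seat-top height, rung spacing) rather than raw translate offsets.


A bed frame 2100 mm long (x) by 1532 mm wide (y). Four 69×69 mm corner posts, 422 mm tall, at the corners of the footprint. Four rails of 26 mm thickness and 169 mm height run between adjacent posts with their undersides at z = 225 mm, their outer faces flush with the outside of the frame (the two x-running rails run between the posts' inner faces; the two y-running rails run between the posts' inner faces). 15 slats, each 69 mm wide (x) and 15 mm thick, lie across the top of the two x-running rails, running the full 1532 mm width of the frame in y; along x they sit between the end posts with a 57 mm gap after the −x posts and between neighbouring slats, leaving 72 mm before the +x posts.


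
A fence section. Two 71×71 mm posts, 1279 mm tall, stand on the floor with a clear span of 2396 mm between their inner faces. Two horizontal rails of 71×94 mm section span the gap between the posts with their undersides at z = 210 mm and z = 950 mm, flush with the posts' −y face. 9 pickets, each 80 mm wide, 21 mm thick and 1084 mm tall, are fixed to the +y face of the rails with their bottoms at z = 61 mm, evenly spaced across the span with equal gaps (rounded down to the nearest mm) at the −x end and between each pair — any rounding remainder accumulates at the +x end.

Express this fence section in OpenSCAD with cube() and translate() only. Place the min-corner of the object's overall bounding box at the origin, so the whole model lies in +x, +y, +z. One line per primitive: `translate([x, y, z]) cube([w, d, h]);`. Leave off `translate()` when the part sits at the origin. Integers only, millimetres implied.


cube([71, 71, 1279]);
translate([2467, 0, 0]) cube([71, 71, 1279]);
translate([71, 0, 210]) cube([2396, 71, 94]);
translate([71, 0, 950]) cube([2396, 71, 94]);
translate([238, 71, 61]) cube([80, 21, 1084]);
translate([485, 71, 61]) cube([80, 21, 1084]);
translate([732, 71, 61]) cube([80, 21, 1084]);
translate([979, 71, 61]) cube([80, 21, 1084]);
translate([1226, 71, 61]) cube([80, 21, 1084]);
translate([1473, 71, 61]) cube([80, 21, 1084]);
translate([1720, 71, 61]) cube([80, 21, 1084]);
translate([1967, 71, 61]) cube([80, 21, 1084]);
translate([2214, 71, 61]) cube([80, 21, 1084]);


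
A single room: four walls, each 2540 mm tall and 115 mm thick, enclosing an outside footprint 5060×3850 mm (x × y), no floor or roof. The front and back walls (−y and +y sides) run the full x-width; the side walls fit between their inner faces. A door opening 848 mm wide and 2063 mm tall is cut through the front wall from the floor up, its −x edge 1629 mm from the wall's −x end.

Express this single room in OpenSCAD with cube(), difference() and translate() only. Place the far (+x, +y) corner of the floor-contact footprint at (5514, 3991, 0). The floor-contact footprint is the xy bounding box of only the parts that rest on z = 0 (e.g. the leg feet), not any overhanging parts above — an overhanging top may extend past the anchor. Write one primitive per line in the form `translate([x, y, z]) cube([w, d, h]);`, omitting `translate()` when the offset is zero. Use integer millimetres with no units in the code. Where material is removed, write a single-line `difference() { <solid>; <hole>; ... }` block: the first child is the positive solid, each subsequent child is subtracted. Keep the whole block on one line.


difference() { translate([454, 141, 0]) cube([5060, 115, 2540]); translate([2083, 141, 0]) cube([848, 115, 2063]); }
translate([454, 3876, 0]) cube([5060, 115, 2540]);
translate([454, 256, 0]) cube([115, 3620, 2540]);
translate([5399, 256, 0]) cube([115, 3620, 2540]);


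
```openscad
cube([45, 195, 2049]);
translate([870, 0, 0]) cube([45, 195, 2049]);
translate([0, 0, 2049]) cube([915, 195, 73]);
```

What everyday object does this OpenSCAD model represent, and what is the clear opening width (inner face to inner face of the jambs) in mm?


A door frame. The clear opening width is 825 mm.

Two 2049 mm tall posts with a header on top — a door frame. The left jamb is 45 mm wide at x = 0; the right jamb starts at x = 870. The clear opening is 870 − 45 = 825 mm.


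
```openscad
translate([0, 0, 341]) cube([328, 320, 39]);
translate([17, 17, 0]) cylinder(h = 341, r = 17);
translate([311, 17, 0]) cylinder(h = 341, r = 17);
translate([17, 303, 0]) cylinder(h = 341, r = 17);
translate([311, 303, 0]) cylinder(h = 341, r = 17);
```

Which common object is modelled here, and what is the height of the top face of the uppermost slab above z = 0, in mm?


A stool. The seat height is 380 mm.

A 328×320×39 slab at z = 341 on four corner cylinders — a stool. The seat top is 341 + 39 = 380 mm.


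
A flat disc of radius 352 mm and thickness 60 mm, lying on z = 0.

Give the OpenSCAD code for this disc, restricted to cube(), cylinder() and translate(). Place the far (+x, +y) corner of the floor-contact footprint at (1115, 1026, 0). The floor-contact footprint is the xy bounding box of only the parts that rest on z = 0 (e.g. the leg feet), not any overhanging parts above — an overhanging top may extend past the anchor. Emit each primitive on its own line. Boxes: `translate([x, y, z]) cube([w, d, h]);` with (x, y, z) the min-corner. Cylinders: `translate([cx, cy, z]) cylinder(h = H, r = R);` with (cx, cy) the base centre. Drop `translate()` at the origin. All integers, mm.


translate([763, 674, 0]) cylinder(h = 60, r = 352);


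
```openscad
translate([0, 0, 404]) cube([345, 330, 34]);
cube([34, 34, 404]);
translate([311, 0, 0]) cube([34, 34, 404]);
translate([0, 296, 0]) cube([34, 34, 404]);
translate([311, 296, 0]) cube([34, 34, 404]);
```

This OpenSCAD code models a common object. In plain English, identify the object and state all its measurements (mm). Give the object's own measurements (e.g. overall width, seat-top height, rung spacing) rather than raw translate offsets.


A simple wooden stool: a rectangular seat 345 mm (x) by 330 mm (y), 34 mm thick, top face at z = 438 mm, on four square legs, each 34×34 mm in cross-section. The legs rest on z = 0, each flush with a corner of the seat.


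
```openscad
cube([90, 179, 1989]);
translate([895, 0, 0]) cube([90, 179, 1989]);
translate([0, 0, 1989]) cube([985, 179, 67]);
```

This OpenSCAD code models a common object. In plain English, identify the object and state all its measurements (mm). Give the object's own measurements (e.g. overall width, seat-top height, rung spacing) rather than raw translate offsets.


A door frame. The clear opening is 805 mm wide and 1989 mm high. Two 90 mm wide jambs, 179 mm deep, stand either side of the opening from the floor to the top of the opening. A 67 mm thick head sits across the top of both jambs, spanning the full outside width of the frame.


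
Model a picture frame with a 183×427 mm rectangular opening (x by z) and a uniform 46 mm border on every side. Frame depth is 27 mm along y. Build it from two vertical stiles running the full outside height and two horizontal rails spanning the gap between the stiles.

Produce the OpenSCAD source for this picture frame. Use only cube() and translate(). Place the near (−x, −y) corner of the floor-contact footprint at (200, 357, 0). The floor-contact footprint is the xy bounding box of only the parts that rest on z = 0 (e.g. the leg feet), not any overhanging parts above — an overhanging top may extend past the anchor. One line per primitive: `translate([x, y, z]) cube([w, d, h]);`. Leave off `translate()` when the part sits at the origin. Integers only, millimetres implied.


translate([200, 357, 0]) cube([46, 27, 519]);
translate([429, 357, 0]) cube([46, 27, 519]);
translate([246, 357, 0]) cube([183, 27, 46]);
translate([246, 357, 473]) cube([183, 27, 46]);


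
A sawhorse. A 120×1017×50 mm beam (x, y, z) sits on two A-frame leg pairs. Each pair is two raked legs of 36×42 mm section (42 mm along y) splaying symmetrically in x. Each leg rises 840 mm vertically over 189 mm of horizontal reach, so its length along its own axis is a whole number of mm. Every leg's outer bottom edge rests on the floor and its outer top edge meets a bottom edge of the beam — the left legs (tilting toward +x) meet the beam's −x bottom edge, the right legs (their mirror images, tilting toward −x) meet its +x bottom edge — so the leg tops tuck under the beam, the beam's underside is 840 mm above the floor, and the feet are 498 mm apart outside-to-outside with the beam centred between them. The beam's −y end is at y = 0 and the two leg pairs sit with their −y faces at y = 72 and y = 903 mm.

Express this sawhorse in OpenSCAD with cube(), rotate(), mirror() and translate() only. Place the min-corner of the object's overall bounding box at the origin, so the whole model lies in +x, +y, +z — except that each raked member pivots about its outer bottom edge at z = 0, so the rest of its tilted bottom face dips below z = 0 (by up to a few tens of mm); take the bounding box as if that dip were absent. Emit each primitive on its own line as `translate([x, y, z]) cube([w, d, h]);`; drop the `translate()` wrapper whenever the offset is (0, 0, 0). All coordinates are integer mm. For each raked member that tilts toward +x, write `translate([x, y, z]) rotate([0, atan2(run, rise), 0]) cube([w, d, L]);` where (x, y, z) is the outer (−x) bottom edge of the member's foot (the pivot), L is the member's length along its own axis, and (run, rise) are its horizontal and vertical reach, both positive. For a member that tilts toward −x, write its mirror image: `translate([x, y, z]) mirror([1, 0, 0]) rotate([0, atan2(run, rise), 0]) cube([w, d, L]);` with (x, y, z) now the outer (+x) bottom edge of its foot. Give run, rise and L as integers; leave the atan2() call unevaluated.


translate([189, 0, 840]) cube([120, 1017, 50]);
translate([0, 72, 0]) rotate([0, atan2(189, 840), 0]) cube([36, 42, 861]);
translate([498, 72, 0]) mirror([1, 0, 0]) rotate([0, atan2(189, 840), 0]) cube([36, 42, 861]);
translate([0, 903, 0]) rotate([0, atan2(189, 840), 0]) cube([36, 42, 861]);
translate([498, 903, 0]) mirror([1, 0, 0]) rotate([0, atan2(189, 840), 0]) cube([36, 42, 861]);


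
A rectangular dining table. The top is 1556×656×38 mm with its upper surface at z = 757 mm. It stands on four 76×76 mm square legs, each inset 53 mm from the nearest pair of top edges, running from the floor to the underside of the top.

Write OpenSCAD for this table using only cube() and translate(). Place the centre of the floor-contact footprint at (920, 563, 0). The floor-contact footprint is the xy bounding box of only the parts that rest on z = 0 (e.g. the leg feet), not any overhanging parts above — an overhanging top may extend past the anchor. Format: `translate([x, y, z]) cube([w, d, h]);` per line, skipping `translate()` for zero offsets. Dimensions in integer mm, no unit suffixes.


translate([142, 235, 719]) cube([1556, 656, 38]);
translate([195, 288, 0]) cube([76, 76, 719]);
translate([1569, 288, 0]) cube([76, 76, 719]);
translate([195, 762, 0]) cube([76, 76, 719]);
translate([1569, 762, 0]) cube([76, 76, 719]);


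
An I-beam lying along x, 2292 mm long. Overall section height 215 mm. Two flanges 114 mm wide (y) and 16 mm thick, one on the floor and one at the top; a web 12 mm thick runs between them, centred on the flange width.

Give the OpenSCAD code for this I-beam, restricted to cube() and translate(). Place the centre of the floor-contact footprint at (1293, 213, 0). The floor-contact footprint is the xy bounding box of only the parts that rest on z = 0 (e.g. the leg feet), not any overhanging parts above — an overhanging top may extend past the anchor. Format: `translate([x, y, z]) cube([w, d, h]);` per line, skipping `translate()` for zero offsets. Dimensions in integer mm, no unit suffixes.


translate([147, 156, 0]) cube([2292, 114, 16]);
translate([147, 207, 16]) cube([2292, 12, 183]);
translate([147, 156, 199]) cube([2292, 114, 16]);


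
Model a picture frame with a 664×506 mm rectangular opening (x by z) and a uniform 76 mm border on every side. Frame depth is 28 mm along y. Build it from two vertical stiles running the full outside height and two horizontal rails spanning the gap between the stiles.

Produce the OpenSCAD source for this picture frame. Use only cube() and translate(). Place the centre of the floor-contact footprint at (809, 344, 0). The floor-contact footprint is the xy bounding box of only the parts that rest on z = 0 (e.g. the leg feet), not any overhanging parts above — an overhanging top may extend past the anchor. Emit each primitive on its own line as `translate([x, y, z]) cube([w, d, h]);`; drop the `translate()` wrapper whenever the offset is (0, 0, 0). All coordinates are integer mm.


translate([401, 330, 0]) cube([76, 28, 658]);
translate([1141, 330, 0]) cube([76, 28, 658]);
translate([477, 330, 0]) cube([664, 28, 76]);
translate([477, 330, 582]) cube([664, 28, 76]);


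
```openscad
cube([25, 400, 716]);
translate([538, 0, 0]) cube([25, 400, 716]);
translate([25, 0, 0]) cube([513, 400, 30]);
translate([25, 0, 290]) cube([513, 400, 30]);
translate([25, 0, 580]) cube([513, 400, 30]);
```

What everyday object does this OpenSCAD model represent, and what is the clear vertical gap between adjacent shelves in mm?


A bookshelf. The clear shelf gap is 260 mm.

Two tall side panels with 3 horizontal boards between them — a bookshelf. The first two shelf undersides are at z = 0 and z = 290; with shelf thickness 30, the clear gap is 290 − 0 − 30 = 260 mm.


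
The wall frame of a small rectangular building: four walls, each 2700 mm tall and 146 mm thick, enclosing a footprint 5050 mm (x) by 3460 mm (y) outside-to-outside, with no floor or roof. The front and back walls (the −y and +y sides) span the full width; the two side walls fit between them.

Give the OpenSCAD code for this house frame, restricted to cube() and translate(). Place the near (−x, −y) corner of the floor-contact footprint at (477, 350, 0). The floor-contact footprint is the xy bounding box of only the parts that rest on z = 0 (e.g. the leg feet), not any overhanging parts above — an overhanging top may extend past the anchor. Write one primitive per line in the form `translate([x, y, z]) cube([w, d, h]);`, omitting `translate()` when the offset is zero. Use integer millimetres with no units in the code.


translate([477, 350, 0]) cube([5050, 146, 2700]);
translate([477, 3664, 0]) cube([5050, 146, 2700]);
translate([477, 496, 0]) cube([146, 3168, 2700]);
translate([5381, 496, 0]) cube([146, 3168, 2700]);


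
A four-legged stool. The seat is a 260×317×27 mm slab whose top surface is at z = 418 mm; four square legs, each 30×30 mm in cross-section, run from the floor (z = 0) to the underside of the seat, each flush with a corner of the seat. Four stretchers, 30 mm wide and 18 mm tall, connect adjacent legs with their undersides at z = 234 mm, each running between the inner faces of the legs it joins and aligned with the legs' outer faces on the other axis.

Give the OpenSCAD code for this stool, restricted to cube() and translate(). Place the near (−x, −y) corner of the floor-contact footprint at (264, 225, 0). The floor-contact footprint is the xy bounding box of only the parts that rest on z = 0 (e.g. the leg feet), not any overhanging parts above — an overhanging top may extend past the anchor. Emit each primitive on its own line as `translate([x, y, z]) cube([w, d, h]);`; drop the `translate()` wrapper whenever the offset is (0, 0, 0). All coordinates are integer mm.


// leg_h = 418 - 27 = 391
// stretcher span = 260 - 2*30 = 200
translate([264, 225, 391]) cube([260, 317, 27]);
translate([264, 225, 0]) cube([30, 30, 391]);
translate([494, 225, 0]) cube([30, 30, 391]);
translate([264, 512, 0]) cube([30, 30, 391]);
translate([494, 512, 0]) cube([30, 30, 391]);
translate([294, 225, 234]) cube([200, 30, 18]);
translate([294, 512, 234]) cube([200, 30, 18]);
translate([264, 255, 234]) cube([30, 257, 18]);
translate([494, 255, 234]) cube([30, 257, 18]);


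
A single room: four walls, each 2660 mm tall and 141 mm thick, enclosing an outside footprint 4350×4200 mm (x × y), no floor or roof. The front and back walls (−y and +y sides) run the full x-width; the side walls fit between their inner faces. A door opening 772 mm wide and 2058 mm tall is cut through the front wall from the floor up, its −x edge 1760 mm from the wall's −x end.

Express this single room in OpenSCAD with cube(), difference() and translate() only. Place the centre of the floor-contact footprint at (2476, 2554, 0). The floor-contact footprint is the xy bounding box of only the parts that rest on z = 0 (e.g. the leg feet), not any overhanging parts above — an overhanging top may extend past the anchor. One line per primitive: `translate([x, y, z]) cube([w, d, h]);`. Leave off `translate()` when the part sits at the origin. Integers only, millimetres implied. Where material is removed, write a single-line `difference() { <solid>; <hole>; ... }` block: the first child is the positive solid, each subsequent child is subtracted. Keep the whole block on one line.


difference() { translate([301, 454, 0]) cube([4350, 141, 2660]); translate([2061, 454, 0]) cube([772, 141, 2058]); }
translate([301, 4513, 0]) cube([4350, 141, 2660]);
translate([301, 595, 0]) cube([141, 3918, 2660]);
translate([4510, 595, 0]) cube([141, 3918, 2660]);


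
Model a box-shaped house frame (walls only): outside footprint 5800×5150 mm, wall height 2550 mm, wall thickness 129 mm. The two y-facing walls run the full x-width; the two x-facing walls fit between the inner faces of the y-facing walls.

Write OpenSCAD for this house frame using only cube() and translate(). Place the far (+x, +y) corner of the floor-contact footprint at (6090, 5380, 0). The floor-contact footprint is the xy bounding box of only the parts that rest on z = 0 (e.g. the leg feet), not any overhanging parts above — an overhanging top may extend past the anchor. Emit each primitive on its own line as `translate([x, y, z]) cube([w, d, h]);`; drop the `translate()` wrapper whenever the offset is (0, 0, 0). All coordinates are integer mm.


translate([290, 230, 0]) cube([5800, 129, 2550]);
translate([290, 5251, 0]) cube([5800, 129, 2550]);
translate([290, 359, 0]) cube([129, 4892, 2550]);
translate([5961, 359, 0]) cube([129, 4892, 2550]);


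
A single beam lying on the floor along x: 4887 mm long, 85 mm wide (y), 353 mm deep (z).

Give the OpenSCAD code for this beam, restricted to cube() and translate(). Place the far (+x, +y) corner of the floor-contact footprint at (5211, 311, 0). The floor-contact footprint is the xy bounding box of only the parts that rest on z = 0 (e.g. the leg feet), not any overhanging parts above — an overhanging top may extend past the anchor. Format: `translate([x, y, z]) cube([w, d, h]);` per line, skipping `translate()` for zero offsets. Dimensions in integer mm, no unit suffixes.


translate([324, 226, 0]) cube([4887, 85, 353]);


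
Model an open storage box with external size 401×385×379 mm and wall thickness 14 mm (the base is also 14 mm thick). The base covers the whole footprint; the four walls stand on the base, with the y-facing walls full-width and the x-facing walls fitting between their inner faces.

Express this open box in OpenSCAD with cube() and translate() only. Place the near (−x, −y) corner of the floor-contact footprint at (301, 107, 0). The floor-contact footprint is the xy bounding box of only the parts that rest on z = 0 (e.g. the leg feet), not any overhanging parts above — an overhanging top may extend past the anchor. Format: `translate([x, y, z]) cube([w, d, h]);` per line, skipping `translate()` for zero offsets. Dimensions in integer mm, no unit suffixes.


translate([301, 107, 0]) cube([401, 385, 14]);
translate([301, 107, 14]) cube([401, 14, 365]);
translate([301, 478, 14]) cube([401, 14, 365]);
translate([301, 121, 14]) cube([14, 357, 365]);
translate([688, 121, 14]) cube([14, 357, 365]);


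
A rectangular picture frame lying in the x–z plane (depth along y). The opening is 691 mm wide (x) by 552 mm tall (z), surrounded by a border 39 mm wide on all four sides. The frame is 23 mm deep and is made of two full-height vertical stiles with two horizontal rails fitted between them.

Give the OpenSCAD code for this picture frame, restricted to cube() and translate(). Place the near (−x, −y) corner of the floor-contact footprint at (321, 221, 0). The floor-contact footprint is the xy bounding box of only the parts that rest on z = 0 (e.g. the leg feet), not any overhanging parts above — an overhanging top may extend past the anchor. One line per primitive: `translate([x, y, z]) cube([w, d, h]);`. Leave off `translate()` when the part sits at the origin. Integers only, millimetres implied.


translate([321, 221, 0]) cube([39, 23, 630]);
translate([1051, 221, 0]) cube([39, 23, 630]);
translate([360, 221, 0]) cube([691, 23, 39]);
translate([360, 221, 591]) cube([691, 23, 39]);


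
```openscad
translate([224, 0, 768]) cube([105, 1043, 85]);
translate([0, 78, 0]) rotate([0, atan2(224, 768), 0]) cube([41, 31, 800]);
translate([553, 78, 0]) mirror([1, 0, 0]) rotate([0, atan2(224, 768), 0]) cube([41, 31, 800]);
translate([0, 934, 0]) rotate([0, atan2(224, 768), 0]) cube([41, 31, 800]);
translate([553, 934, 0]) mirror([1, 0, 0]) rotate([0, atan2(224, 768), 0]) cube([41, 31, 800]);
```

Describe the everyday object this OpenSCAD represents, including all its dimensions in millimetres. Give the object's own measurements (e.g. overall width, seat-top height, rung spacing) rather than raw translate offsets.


A sawhorse. A 105×1043×85 mm beam (x, y, z) sits on two A-frame leg pairs. Each pair is two raked legs of 41×31 mm section (31 mm along y) splaying symmetrically in x. Each leg rises 768 mm vertically over 224 mm of horizontal reach and is 800 mm long along its own axis. Every leg's outer bottom edge rests on the floor and its outer top edge meets a bottom edge of the beam — the left legs (tilting toward +x) meet the beam's −x bottom edge, the right legs (their mirror images, tilting toward −x) meet its +x bottom edge — so the leg tops tuck under the beam, the beam's underside is 768 mm above the floor, and the feet are 553 mm apart outside-to-outside with the beam centred between them. The two leg pairs are set in 78 mm from either end of the beam.
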